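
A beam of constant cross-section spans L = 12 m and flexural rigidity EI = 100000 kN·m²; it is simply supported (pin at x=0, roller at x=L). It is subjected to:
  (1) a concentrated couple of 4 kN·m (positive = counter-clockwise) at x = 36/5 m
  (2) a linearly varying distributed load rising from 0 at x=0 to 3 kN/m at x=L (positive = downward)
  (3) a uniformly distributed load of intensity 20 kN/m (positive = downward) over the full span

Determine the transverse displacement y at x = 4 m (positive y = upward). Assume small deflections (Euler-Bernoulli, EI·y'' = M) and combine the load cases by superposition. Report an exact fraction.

y(4) = -35492/703125 m

Load 1 — applied couple M₀=4 kN·m at a=36/5 m (b=L-a=24/5):
  y_1 = (M₀x³/(6L)+C₁x)/EI  [x≤a] with C₁=M₀(3b²-L²)/(6L)=-104/25 = (4·4³/(6·12)+(-104/25)·4)/100000 = -92/703125 m
Load 2 — triangular load w₀=3 kN/m (0→w₀ over full span):
  y_2 = -w₀x(7L⁴-10L²x²+3x⁴)/(360LEI) = -3·4·(7·12⁴-10·12²·4²+3·4⁴)/(360·12·100000) = -32/9375 m
Load 3 — uniform load w=20 kN/m over full span:
  y_3 = -wx(L³-2Lx²+x³)/(24EI) = -20·4·(12³-2·12·4²+4³)/(24·100000) = -88/1875 m
Superposition: y = Σ y_i = -35492/703125 m ≈ -0.050478 m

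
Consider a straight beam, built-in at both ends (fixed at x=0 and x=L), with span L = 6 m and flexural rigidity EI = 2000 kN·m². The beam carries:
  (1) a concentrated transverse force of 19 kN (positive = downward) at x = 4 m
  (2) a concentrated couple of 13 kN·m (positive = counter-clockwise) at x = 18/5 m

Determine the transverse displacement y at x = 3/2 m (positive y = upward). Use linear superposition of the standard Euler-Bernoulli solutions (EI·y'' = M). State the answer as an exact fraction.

y(3/2) = -2317/480000 m

Load 1 — point force P=19 kN at a=4 m (b=L-a=2):
  y_1 = -Pb²x²(3aL-(3a+b)x)/(6L³EI)  [x≤a] = -19·2²·(3/2)²·(3·4·6-(3·4+2)·(3/2))/(6·6³·2000) = -323/96000 m
Load 2 — applied couple M₀=13 kN·m at a=18/5 m (b=L-a=12/5):
  y_2 = (R_Ax³/6 - M_Ax²/2)/EI  [x≤a] with R_A=78/25, M_A=104/25 = ((78/25)·(3/2)³/6 - (104/25)·(3/2)²/2)/2000 = -117/80000 m
Superposition: y = Σ y_i = -2317/480000 m ≈ -0.004827 m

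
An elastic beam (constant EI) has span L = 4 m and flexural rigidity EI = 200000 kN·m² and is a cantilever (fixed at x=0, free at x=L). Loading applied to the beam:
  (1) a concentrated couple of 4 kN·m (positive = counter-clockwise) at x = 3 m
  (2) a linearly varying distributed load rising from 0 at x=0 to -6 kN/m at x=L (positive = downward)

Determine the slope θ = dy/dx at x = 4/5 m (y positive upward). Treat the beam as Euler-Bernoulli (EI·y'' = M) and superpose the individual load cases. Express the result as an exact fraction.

Load 1 — applied couple M₀=4 kN·m at a=3 m (b=L-a=1):
  θ_1 = M₀x/EI  [x≤a] = 4·(4/5)/200000 = 1/62500 rad
Load 2 — triangular load w₀=-6 kN/m (0→w₀ over full span):
  θ_2 = (w₀Lx²/4-w₀L²x/3-w₀x⁴/(24L))/EI = ((-6)·4·(4/5)²/4-(-6)·4²·(4/5)/3-(-6)·(4/5)⁴/(24·4))/200000 = 851/7812500 rad
Superposition: θ = Σ θ_i = 244/1953125 rad ≈ 0.000125 rad

θ(4/5) = 244/1953125 rad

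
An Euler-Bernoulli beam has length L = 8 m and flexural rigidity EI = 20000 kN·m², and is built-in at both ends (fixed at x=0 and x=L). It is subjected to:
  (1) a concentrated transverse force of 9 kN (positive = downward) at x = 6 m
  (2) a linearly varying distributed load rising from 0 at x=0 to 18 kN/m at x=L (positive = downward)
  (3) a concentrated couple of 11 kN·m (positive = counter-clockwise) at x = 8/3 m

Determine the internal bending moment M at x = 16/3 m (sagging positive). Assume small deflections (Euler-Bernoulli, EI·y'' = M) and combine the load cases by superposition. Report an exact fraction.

M(16/3) = 8213/360 kN·m

Load 1 — point force P=9 kN at a=6 m (b=L-a=2):
  M_1 = Pb²(3a+b)x/L³ - Pab²/L²  [x≤a] = 9·2²·(3·6+2)·(16/3)/8³ - 9·6·2²/8² = 33/8 kN·m
Load 2 — triangular load w₀=18 kN/m (0→w₀ over full span):
  M_2 = 3w₀Lx/20 - w₀L²/30 - w₀x³/(6L) = 3·18·8·(16/3)/20 - 18·8²/30 - 18·(16/3)³/(6·8) = 896/45 kN·m
Load 3 — applied couple M₀=11 kN·m at a=8/3 m (b=L-a=16/3):
  M_3 = R_Ax - M_A - M₀  [x>a] with R_A=11/6, M_A=0 = (11/6)·(16/3) - 0 - 11 = -11/9 kN·m
Superposition: M = Σ M_i = 8213/360 kN·m ≈ 22.813889 kN·m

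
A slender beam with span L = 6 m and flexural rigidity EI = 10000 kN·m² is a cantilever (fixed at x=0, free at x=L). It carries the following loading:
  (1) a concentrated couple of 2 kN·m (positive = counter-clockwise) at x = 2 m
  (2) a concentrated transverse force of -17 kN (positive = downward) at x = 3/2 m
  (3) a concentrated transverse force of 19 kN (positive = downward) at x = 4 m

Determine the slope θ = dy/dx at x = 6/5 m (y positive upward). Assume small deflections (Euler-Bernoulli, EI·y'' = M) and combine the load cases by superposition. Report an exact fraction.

Load 1 — applied couple M₀=2 kN·m at a=2 m (b=L-a=4):
  θ_1 = M₀x/EI  [x≤a] = 2·(6/5)/10000 = 3/12500 rad
Load 2 — point force P=-17 kN at a=3/2 m (b=L-a=9/2):
  θ_2 = -Px(2a-x)/(2EI)  [x≤a] = -(-17)·(6/5)·(2·(3/2)-(6/5))/(2·10000) = 459/250000 rad
Load 3 — point force P=19 kN at a=4 m (b=L-a=2):
  θ_3 = -Px(2a-x)/(2EI)  [x≤a] = -19·(6/5)·(2·4-(6/5))/(2·10000) = -969/125000 rad
Superposition: θ = Σ θ_i = -1419/250000 rad ≈ -0.005676 rad

θ(6/5) = -1419/250000 rad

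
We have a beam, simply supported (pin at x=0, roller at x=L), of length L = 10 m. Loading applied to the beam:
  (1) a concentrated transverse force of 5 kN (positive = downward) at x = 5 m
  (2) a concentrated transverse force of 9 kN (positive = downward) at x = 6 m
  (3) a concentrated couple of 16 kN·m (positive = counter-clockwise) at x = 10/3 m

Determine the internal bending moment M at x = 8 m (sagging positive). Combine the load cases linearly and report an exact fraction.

M(8) = 63/5 kN·m

Load 1 — point force P=5 kN at a=5 m (b=L-a=5):
  M_1 = Pa(L-x)/L  [x>a] = 5·5·(10-8)/10 = 5 kN·m
Load 2 — point force P=9 kN at a=6 m (b=L-a=4):
  M_2 = Pa(L-x)/L  [x>a] = 9·6·(10-8)/10 = 54/5 kN·m
Load 3 — applied couple M₀=16 kN·m at a=10/3 m (b=L-a=20/3):
  M_3 = M₀x/L - M₀  [x>a] = 16·8/10 - 16 = -16/5 kN·m
Superposition: M = Σ M_i = 63/5 kN·m ≈ 12.600000 kN·m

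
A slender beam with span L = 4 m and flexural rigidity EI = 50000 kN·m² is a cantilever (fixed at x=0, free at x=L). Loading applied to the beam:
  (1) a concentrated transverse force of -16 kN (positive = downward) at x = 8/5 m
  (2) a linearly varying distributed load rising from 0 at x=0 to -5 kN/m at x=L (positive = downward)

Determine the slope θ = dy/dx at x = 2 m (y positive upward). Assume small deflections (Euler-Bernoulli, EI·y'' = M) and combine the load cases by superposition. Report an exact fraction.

Load 1 — point force P=-16 kN at a=8/5 m (b=L-a=12/5):
  θ_1 = -Pa²/(2EI)  [x>a] = -(-16)·(8/5)²/(2·50000) = 32/78125 rad
Load 2 — triangular load w₀=-5 kN/m (0→w₀ over full span):
  θ_2 = (w₀Lx²/4-w₀L²x/3-w₀x⁴/(24L))/EI = ((-5)·4·2²/4-(-5)·4²·2/3-(-5)·2⁴/(24·4))/50000 = 41/60000 rad
Superposition: θ = Σ θ_i = 8197/7500000 rad ≈ 0.001093 rad

θ(2) = 8197/7500000 rad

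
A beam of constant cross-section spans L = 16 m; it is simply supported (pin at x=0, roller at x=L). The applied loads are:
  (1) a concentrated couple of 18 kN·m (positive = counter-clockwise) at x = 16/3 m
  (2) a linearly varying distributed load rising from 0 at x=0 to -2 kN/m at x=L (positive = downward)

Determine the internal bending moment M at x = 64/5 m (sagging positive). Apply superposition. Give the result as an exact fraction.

Load 1 — applied couple M₀=18 kN·m at a=16/3 m (b=L-a=32/3):
  M_1 = M₀x/L - M₀  [x>a] = 18·(64/5)/16 - 18 = -18/5 kN·m
Load 2 — triangular load w₀=-2 kN/m (0→w₀ over full span):
  M_2 = w₀Lx/6 - w₀x³/(6L) = (-2)·16·(64/5)/6 - (-2)·(64/5)³/(6·16) = -3072/125 kN·m
Superposition: M = Σ M_i = -3522/125 kN·m ≈ -28.176000 kN·m

M(64/5) = -3522/125 kN·m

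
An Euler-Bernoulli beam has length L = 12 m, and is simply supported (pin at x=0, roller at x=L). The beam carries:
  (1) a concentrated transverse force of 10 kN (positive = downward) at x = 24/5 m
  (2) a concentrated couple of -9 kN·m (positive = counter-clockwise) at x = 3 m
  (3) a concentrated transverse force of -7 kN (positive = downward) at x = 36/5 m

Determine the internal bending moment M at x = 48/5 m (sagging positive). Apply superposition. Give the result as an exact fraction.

M(48/5) = 33/25 kN·m

Load 1 — point force P=10 kN at a=24/5 m (b=L-a=36/5):
  M_1 = Pa(L-x)/L  [x>a] = 10·(24/5)·(12-(48/5))/12 = 48/5 kN·m
Load 2 — applied couple M₀=-9 kN·m at a=3 m (b=L-a=9):
  M_2 = M₀x/L - M₀  [x>a] = (-9)·(48/5)/12 - (-9) = 9/5 kN·m
Load 3 — point force P=-7 kN at a=36/5 m (b=L-a=24/5):
  M_3 = Pa(L-x)/L  [x>a] = (-7)·(36/5)·(12-(48/5))/12 = -252/25 kN·m
Superposition: M = Σ M_i = 33/25 kN·m ≈ 1.320000 kN·m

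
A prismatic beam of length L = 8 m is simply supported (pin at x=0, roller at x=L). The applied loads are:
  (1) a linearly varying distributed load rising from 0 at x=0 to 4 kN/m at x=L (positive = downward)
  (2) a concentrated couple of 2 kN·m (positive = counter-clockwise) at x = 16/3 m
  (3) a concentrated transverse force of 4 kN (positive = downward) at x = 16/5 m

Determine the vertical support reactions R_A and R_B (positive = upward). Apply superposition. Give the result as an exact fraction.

R_A = 479/60 kN, R_B = 721/60 kN

Load 1 — triangular load w₀=4 kN/m (0→w₀ over full span):
  R_A = w₀L/6 = 4·8/6 = 16/3 kN
  R_B = w₀L/3 = 4·8/3 = 32/3 kN
Load 2 — applied couple M₀=2 kN·m at a=16/3 m (b=L-a=8/3):
  R_A = M₀/L = 2/8 = 1/4 kN
  R_B = -M₀/L = -2/8 = -1/4 kN
Load 3 — point force P=4 kN at a=16/5 m (b=L-a=24/5):
  R_A = Pb/L = 4·(24/5)/8 = 12/5 kN
  R_B = Pa/L = 4·(16/5)/8 = 8/5 kN
Superposition: R_A = 479/60 kN, R_B = 721/60 kN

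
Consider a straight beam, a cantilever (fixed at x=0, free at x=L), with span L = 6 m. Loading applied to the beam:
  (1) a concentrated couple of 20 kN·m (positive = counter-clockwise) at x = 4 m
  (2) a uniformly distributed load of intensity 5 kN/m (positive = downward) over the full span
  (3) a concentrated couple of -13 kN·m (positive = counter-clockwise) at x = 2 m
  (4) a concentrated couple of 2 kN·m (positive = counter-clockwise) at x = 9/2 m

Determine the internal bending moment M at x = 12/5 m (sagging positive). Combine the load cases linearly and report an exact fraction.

Load 1 — applied couple M₀=20 kN·m at a=4 m (b=L-a=2):
  M_1 = M₀  [x≤a] = 20 = 20 kN·m
Load 2 — uniform load w=5 kN/m over full span:
  M_2 = -w(L-x)²/2 = -5·(6-(12/5))²/2 = -162/5 kN·m
Load 3 — applied couple M₀=-13 kN·m at a=2 m (b=L-a=4):
  M_3 = 0  [x>a] = 0 kN·m
Load 4 — applied couple M₀=2 kN·m at a=9/2 m (b=L-a=3/2):
  M_4 = M₀  [x≤a] = 2 = 2 kN·m
Superposition: M = Σ M_i = -52/5 kN·m ≈ -10.400000 kN·m

M(12/5) = -52/5 kN·m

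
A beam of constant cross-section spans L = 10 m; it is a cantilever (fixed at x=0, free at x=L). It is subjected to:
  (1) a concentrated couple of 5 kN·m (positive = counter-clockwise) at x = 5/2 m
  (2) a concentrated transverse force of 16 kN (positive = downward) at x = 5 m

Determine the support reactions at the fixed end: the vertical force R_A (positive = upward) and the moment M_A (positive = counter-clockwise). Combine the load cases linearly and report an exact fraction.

R_A = 16 kN, M_A = 75 kN·m

Load 1 — applied couple M₀=5 kN·m at a=5/2 m (b=L-a=15/2):
  R_A = 0 kN
  M_A = -M₀ = -5 kN·m
Load 2 — point force P=16 kN at a=5 m (b=L-a=5):
  R_A = P = 16 kN
  M_A = Pa = 16·5 = 80 kN·m
Superposition: R_A = 16 kN, M_A = 75 kN·m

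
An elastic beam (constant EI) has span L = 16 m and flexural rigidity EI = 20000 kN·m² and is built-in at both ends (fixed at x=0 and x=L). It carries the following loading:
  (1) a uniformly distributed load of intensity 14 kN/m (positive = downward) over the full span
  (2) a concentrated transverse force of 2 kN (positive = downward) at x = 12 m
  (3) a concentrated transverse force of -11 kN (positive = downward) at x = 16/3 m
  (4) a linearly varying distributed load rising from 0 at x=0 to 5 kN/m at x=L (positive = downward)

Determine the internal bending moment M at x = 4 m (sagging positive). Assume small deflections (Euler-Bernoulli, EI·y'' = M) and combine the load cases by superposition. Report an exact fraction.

Load 1 — uniform load w=14 kN/m over full span:
  M_1 = wLx/2 - wL²/12 - wx²/2 = 14·16·4/2 - 14·16²/12 - 14·4²/2 = 112/3 kN·m
Load 2 — point force P=2 kN at a=12 m (b=L-a=4):
  M_2 = Pb²(3a+b)x/L³ - Pab²/L²  [x≤a] = 2·4²·(3·12+4)·4/16³ - 2·12·4²/16² = -1/4 kN·m
Load 3 — point force P=-11 kN at a=16/3 m (b=L-a=32/3):
  M_3 = Pb²(3a+b)x/L³ - Pab²/L²  [x≤a] = (-11)·(32/3)²·(3·(16/3)+(32/3))·4/16³ - (-11)·(16/3)·(32/3)²/16² = -176/27 kN·m
Load 4 — triangular load w₀=5 kN/m (0→w₀ over full span):
  M_4 = 3w₀Lx/20 - w₀L²/30 - w₀x³/(6L) = 3·5·16·4/20 - 5·16²/30 - 5·4³/(6·16) = 2 kN·m
Superposition: M = Σ M_i = 3517/108 kN·m ≈ 32.564815 kN·m

M(4) = 3517/108 kN·m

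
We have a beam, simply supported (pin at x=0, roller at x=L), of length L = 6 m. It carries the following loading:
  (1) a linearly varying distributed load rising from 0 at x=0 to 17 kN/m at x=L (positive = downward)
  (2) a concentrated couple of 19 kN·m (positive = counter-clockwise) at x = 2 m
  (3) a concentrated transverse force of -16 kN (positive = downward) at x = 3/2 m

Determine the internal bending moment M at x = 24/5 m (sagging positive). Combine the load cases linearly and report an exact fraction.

M(24/5) = 2597/125 kN·m

Load 1 — triangular load w₀=17 kN/m (0→w₀ over full span):
  M_1 = w₀Lx/6 - w₀x³/(6L) = 17·6·(24/5)/6 - 17·(24/5)³/(6·6) = 3672/125 kN·m
Load 2 — applied couple M₀=19 kN·m at a=2 m (b=L-a=4):
  M_2 = M₀x/L - M₀  [x>a] = 19·(24/5)/6 - 19 = -19/5 kN·m
Load 3 — point force P=-16 kN at a=3/2 m (b=L-a=9/2):
  M_3 = Pa(L-x)/L  [x>a] = (-16)·(3/2)·(6-(24/5))/6 = -24/5 kN·m
Superposition: M = Σ M_i = 2597/125 kN·m ≈ 20.776000 kN·m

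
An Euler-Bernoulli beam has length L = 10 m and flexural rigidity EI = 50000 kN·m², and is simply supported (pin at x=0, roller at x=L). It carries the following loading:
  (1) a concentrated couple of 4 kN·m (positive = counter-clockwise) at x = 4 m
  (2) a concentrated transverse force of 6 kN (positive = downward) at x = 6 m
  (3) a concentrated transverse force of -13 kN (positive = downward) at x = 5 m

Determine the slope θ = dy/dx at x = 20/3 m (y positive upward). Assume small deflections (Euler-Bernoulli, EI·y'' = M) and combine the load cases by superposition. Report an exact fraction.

Load 1 — applied couple M₀=4 kN·m at a=4 m (b=L-a=6):
  θ_1 = (M₀x²/(2L)-M₀(x-a)+C₁)/EI  [x>a] with C₁=M₀(3b²-L²)/(6L)=8/15 = (4·(20/3)²/(2·10)-4·((20/3)-4)+(8/15))/50000 = -7/281250 rad
Load 2 — point force P=6 kN at a=6 m (b=L-a=4):
  θ_2 = -Pa(2L²-6Lx+3x²+a²)/(6LEI)  [x>a] = -6·6·(2·10²-6·10·(20/3)+3·(20/3)²+6²)/(6·10·50000) = 23/62500 rad
Load 3 — point force P=-13 kN at a=5 m (b=L-a=5):
  θ_3 = -Pa(2L²-6Lx+3x²+a²)/(6LEI)  [x>a] = -(-13)·5·(2·10²-6·10·(20/3)+3·(20/3)²+5²)/(6·10·50000) = -13/14400 rad
Superposition: θ = Σ θ_i = -1679/3000000 rad ≈ -0.000560 rad

θ(20/3) = -1679/3000000 rad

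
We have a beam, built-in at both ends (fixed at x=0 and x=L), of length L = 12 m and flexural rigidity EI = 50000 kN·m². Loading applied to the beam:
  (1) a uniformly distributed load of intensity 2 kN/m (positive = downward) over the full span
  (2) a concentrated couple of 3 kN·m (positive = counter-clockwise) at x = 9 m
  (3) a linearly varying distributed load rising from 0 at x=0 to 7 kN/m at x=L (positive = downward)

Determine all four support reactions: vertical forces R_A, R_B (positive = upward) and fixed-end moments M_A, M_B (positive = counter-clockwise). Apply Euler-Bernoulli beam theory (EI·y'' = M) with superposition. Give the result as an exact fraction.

Load 1 — uniform load w=2 kN/m over full span:
  R_A = wL/2 = 2·12/2 = 12 kN
  M_A = wL²/12 = 2·12²/12 = 24 kN·m
  R_B = wL/2 = 2·12/2 = 12 kN
  M_B = -wL²/12 = -2·12²/12 = -24 kN·m
Load 2 — applied couple M₀=3 kN·m at a=9 m (b=L-a=3):
  R_A = 6M₀ab/L³ = 6·3·9·3/12³ = 9/32 kN
  M_A = M₀b(2a-b)/L² = 3·3·(2·9-3)/12² = 15/16 kN·m
  R_B = -6M₀ab/L³ = -6·3·9·3/12³ = -9/32 kN
  M_B = M₀a(2b-a)/L² = 3·9·(2·3-9)/12² = -9/16 kN·m
Load 3 — triangular load w₀=7 kN/m (0→w₀ over full span):
  R_A = 3w₀L/20 = 3·7·12/20 = 63/5 kN
  M_A = w₀L²/30 = 7·12²/30 = 168/5 kN·m
  R_B = 7w₀L/20 = 7·7·12/20 = 147/5 kN
  M_B = -w₀L²/20 = -7·12²/20 = -252/5 kN·m
Superposition: R_A = 3981/160 kN, M_A = 4683/80 kN·m, R_B = 6579/160 kN, M_B = -5997/80 kN·m

R_A = 3981/160 kN, M_A = 4683/80 kN·m, R_B = 6579/160 kN, M_B = -5997/80 kN·m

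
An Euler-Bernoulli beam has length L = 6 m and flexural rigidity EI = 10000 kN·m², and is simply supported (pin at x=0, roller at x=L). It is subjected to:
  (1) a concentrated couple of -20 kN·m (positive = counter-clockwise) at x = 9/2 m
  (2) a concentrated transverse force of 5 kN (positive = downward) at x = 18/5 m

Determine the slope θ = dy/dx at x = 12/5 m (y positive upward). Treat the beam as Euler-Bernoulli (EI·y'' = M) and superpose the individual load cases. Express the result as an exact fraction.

Load 1 — applied couple M₀=-20 kN·m at a=9/2 m (b=L-a=3/2):
  θ_1 = (M₀x²/(2L)+C₁)/EI  [x≤a] with C₁=M₀(3b²-L²)/(6L)=65/4 = ((-20)·(12/5)²/(2·6)+(65/4))/10000 = 133/200000 rad
Load 2 — point force P=5 kN at a=18/5 m (b=L-a=12/5):
  θ_2 = -Pb(L²-b²-3x²)/(6LEI)  [x≤a] = -5·(12/5)·(6²-(12/5)²-3·(12/5)²)/(6·6·10000) = -27/62500 rad
Superposition: θ = Σ θ_i = 233/1000000 rad ≈ 0.000233 rad

θ(12/5) = 233/1000000 rad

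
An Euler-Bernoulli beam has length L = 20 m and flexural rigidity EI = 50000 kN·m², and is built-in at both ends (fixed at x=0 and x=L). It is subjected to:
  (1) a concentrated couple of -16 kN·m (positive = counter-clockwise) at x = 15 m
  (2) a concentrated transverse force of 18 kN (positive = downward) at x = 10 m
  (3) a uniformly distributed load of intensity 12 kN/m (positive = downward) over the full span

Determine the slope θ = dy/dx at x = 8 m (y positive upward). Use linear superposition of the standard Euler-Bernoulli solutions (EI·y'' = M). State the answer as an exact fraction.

θ(8) = -139/15625 rad

Load 1 — applied couple M₀=-16 kN·m at a=15 m (b=L-a=5):
  θ_1 = (R_Ax²/2 - M_Ax)/EI  [x≤a] with R_A=-9/10, M_A=-5 = ((-9/10)·8²/2 - (-5)·8)/50000 = 7/31250 rad
Load 2 — point force P=18 kN at a=10 m (b=L-a=10):
  θ_2 = -Pb²x(2aL-(3a+b)x)/(2L³EI)  [x≤a] = -18·10²·8·(2·10·20-(3·10+10)·8)/(2·20³·50000) = -9/6250 rad
Load 3 — uniform load w=12 kN/m over full span:
  θ_3 = -wx(L-x)(L-2x)/(12EI) = -12·8·(20-8)·(20-2·8)/(12·50000) = -24/3125 rad
Superposition: θ = Σ θ_i = -139/15625 rad ≈ -0.008896 rad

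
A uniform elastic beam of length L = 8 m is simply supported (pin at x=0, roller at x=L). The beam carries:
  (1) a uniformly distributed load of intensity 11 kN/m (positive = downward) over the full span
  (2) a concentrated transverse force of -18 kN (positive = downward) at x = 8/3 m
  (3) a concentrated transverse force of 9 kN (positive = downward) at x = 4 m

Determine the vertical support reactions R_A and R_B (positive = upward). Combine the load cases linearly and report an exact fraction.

Load 1 — uniform load w=11 kN/m over full span:
  R_A = wL/2 = 11·8/2 = 44 kN
  R_B = wL/2 = 11·8/2 = 44 kN
Load 2 — point force P=-18 kN at a=8/3 m (b=L-a=16/3):
  R_A = Pb/L = (-18)·(16/3)/8 = -12 kN
  R_B = Pa/L = (-18)·(8/3)/8 = -6 kN
Load 3 — point force P=9 kN at a=4 m (b=L-a=4):
  R_A = Pb/L = 9·4/8 = 9/2 kN
  R_B = Pa/L = 9·4/8 = 9/2 kN
Superposition: R_A = 73/2 kN, R_B = 85/2 kN

R_A = 73/2 kN, R_B = 85/2 kN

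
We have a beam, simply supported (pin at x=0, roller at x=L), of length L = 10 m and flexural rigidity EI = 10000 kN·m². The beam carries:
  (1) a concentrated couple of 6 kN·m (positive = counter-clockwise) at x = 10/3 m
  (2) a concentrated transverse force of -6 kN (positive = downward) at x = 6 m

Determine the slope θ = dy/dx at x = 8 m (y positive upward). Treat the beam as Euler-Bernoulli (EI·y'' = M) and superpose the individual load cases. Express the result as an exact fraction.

Load 1 — applied couple M₀=6 kN·m at a=10/3 m (b=L-a=20/3):
  θ_1 = (M₀x²/(2L)-M₀(x-a)+C₁)/EI  [x>a] with C₁=M₀(3b²-L²)/(6L)=10/3 = (6·8²/(2·10)-6·(8-(10/3))+(10/3))/10000 = -41/75000 rad
Load 2 — point force P=-6 kN at a=6 m (b=L-a=4):
  θ_2 = -Pa(2L²-6Lx+3x²+a²)/(6LEI)  [x>a] = -(-6)·6·(2·10²-6·10·8+3·8²+6²)/(6·10·10000) = -39/12500 rad
Superposition: θ = Σ θ_i = -11/3000 rad ≈ -0.003667 rad

θ(8) = -11/3000 rad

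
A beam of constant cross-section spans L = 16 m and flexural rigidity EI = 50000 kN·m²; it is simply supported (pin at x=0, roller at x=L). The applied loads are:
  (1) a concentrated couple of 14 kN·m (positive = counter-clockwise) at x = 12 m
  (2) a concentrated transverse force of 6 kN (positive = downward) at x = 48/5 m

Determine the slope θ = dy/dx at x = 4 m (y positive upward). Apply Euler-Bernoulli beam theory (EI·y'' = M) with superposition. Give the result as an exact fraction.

Load 1 — applied couple M₀=14 kN·m at a=12 m (b=L-a=4):
  θ_1 = (M₀x²/(2L)+C₁)/EI  [x≤a] with C₁=M₀(3b²-L²)/(6L)=-91/3 = (14·4²/(2·16)+(-91/3))/50000 = -7/15000 rad
Load 2 — point force P=6 kN at a=48/5 m (b=L-a=32/5):
  θ_2 = -Pb(L²-b²-3x²)/(6LEI)  [x≤a] = -6·(32/5)·(16²-(32/5)²-3·4²)/(6·16·50000) = -522/390625 rad
Superposition: θ = Σ θ_i = -16903/9375000 rad ≈ -0.001803 rad

θ(4) = -16903/9375000 rad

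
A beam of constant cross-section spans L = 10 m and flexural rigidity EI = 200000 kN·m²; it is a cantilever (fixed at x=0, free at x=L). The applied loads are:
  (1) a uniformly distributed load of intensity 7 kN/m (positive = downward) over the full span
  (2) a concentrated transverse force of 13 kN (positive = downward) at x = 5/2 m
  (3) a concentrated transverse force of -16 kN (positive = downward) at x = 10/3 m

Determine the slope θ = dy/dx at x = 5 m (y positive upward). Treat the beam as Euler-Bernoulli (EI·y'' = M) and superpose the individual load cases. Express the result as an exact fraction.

θ(5) = -2801/576000 rad

Load 1 — uniform load w=7 kN/m over full span:
  θ_1 = -wx(x²-3Lx+3L²)/(6EI) = -7·5·(5²-3·10·5+3·10²)/(6·200000) = -49/9600 rad
Load 2 — point force P=13 kN at a=5/2 m (b=L-a=15/2):
  θ_2 = -Pa²/(2EI)  [x>a] = -13·(5/2)²/(2·200000) = -13/64000 rad
Load 3 — point force P=-16 kN at a=10/3 m (b=L-a=20/3):
  θ_3 = -Pa²/(2EI)  [x>a] = -(-16)·(10/3)²/(2·200000) = 1/2250 rad
Superposition: θ = Σ θ_i = -2801/576000 rad ≈ -0.004863 rad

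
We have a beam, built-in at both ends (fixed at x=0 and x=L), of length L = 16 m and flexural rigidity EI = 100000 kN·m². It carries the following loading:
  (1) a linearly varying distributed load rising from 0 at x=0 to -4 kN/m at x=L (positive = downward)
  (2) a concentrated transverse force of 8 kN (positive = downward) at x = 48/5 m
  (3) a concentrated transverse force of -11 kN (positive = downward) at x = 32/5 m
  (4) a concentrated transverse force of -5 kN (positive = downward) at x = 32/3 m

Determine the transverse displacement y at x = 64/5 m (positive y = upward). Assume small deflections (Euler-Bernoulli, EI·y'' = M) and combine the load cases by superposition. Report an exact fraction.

y(64/5) = 7765504/3955078125 m

Load 1 — triangular load w₀=-4 kN/m (0→w₀ over full span):
  y_1 = -w₀x²(L-x)²(x+2L)/(120LEI) = -(-4)·(64/5)²·(16-(64/5))²·((64/5)+2·16)/(120·16·100000) = 229376/146484375 m
Load 2 — point force P=8 kN at a=48/5 m (b=L-a=32/5):
  y_2 = -Pa²(L-x)²(3bL-(3b+a)(L-x))/(6L³EI)  [x>a] = -8·(48/5)²·(16-(64/5))²·(3·(32/5)·16-(3·(32/5)+(48/5))·(16-(64/5)))/(6·16³·100000) = -32256/48828125 m
Load 3 — point force P=-11 kN at a=32/5 m (b=L-a=48/5):
  y_3 = -Pa²(L-x)²(3bL-(3b+a)(L-x))/(6L³EI)  [x>a] = -(-11)·(32/5)²·(16-(64/5))²·(3·(48/5)·16-(3·(48/5)+(32/5))·(16-(64/5)))/(6·16³·100000) = 95744/146484375 m
Load 4 — point force P=-5 kN at a=32/3 m (b=L-a=16/3):
  y_4 = -Pa²(L-x)²(3bL-(3b+a)(L-x))/(6L³EI)  [x>a] = -(-5)·(32/3)²·(16-(64/5))²·(3·(16/3)·16-(3·(16/3)+(32/3))·(16-(64/5)))/(6·16³·100000) = 512/1265625 m
Superposition: y = Σ y_i = 7765504/3955078125 m ≈ 0.001963 m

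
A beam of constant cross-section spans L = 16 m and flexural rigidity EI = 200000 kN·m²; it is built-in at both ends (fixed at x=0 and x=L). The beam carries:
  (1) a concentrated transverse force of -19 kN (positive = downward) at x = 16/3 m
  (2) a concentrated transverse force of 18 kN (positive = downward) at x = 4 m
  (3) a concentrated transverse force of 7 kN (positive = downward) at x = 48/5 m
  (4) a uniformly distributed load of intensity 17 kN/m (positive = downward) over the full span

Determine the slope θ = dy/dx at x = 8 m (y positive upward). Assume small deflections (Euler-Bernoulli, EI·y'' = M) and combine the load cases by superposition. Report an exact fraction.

Load 1 — point force P=-19 kN at a=16/3 m (b=L-a=32/3):
  θ_1 = Pa²(L-x)(2bL-(3b+a)(L-x))/(2L³EI)  [x>a] = (-19)·(16/3)²·(16-8)·(2·(32/3)·16-(3·(32/3)+(16/3))·(16-8))/(2·16³·200000) = -19/168750 rad
Load 2 — point force P=18 kN at a=4 m (b=L-a=12):
  θ_2 = Pa²(L-x)(2bL-(3b+a)(L-x))/(2L³EI)  [x>a] = 18·4²·(16-8)·(2·12·16-(3·12+4)·(16-8))/(2·16³·200000) = 9/100000 rad
Load 3 — point force P=7 kN at a=48/5 m (b=L-a=32/5):
  θ_3 = -Pb²x(2aL-(3a+b)x)/(2L³EI)  [x≤a] = -7·(32/5)²·8·(2·(48/5)·16-(3·(48/5)+(32/5))·8)/(2·16³·200000) = -14/390625 rad
Load 4 — uniform load w=17 kN/m over full span:
  θ_4 = -wx(L-x)(L-2x)/(12EI) = -17·8·(16-8)·(16-2·8)/(12·200000) = 0 rad
Superposition: θ = Σ θ_i = -19721/337500000 rad ≈ -0.000058 rad

θ(8) = -19721/337500000 rad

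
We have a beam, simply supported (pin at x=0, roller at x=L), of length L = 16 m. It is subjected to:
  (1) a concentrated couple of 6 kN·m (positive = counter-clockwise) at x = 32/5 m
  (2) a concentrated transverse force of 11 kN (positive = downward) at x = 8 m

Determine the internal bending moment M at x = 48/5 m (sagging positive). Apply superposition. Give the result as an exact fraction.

Load 1 — applied couple M₀=6 kN·m at a=32/5 m (b=L-a=48/5):
  M_1 = M₀x/L - M₀  [x>a] = 6·(48/5)/16 - 6 = -12/5 kN·m
Load 2 — point force P=11 kN at a=8 m (b=L-a=8):
  M_2 = Pa(L-x)/L  [x>a] = 11·8·(16-(48/5))/16 = 176/5 kN·m
Superposition: M = Σ M_i = 164/5 kN·m ≈ 32.800000 kN·m

M(48/5) = 164/5 kN·m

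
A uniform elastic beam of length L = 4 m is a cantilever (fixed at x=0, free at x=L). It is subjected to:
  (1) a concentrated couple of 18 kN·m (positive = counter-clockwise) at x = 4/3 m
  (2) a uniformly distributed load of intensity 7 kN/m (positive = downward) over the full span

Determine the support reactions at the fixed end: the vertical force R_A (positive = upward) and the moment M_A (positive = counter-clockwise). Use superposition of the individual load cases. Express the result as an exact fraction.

Load 1 — applied couple M₀=18 kN·m at a=4/3 m (b=L-a=8/3):
  R_A = 0 kN
  M_A = -M₀ = -18 kN·m
Load 2 — uniform load w=7 kN/m over full span:
  R_A = wL = 7·4 = 28 kN
  M_A = wL²/2 = 7·4²/2 = 56 kN·m
Superposition: R_A = 28 kN, M_A = 38 kN·m

R_A = 28 kN, M_A = 38 kN·m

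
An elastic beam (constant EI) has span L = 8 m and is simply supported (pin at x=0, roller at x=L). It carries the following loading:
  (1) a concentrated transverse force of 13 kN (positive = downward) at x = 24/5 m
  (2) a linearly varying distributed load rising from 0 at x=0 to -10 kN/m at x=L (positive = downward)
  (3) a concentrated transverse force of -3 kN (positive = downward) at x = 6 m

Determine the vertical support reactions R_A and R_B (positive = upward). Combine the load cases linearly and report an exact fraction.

Load 1 — point force P=13 kN at a=24/5 m (b=L-a=16/5):
  R_A = Pb/L = 13·(16/5)/8 = 26/5 kN
  R_B = Pa/L = 13·(24/5)/8 = 39/5 kN
Load 2 — triangular load w₀=-10 kN/m (0→w₀ over full span):
  R_A = w₀L/6 = (-10)·8/6 = -40/3 kN
  R_B = w₀L/3 = (-10)·8/3 = -80/3 kN
Load 3 — point force P=-3 kN at a=6 m (b=L-a=2):
  R_A = Pb/L = (-3)·2/8 = -3/4 kN
  R_B = Pa/L = (-3)·6/8 = -9/4 kN
Superposition: R_A = -533/60 kN, R_B = -1267/60 kN

R_A = -533/60 kN, R_B = -1267/60 kN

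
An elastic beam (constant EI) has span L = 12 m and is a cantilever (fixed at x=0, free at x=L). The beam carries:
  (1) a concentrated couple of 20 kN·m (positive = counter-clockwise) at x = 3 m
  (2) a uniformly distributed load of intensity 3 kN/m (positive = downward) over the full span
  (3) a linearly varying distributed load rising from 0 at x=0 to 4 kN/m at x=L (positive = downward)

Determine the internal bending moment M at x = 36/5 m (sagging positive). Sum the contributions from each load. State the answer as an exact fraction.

Load 1 — applied couple M₀=20 kN·m at a=3 m (b=L-a=9):
  M_1 = 0  [x>a] = 0 kN·m
Load 2 — uniform load w=3 kN/m over full span:
  M_2 = -w(L-x)²/2 = -3·(12-(36/5))²/2 = -864/25 kN·m
Load 3 — triangular load w₀=4 kN/m (0→w₀ over full span):
  M_3 = w₀Lx/2 - w₀L²/3 - w₀x³/(6L) = 4·12·(36/5)/2 - 4·12²/3 - 4·(36/5)³/(6·12) = -4992/125 kN·m
Superposition: M = Σ M_i = -9312/125 kN·m ≈ -74.496000 kN·m

M(36/5) = -9312/125 kN·m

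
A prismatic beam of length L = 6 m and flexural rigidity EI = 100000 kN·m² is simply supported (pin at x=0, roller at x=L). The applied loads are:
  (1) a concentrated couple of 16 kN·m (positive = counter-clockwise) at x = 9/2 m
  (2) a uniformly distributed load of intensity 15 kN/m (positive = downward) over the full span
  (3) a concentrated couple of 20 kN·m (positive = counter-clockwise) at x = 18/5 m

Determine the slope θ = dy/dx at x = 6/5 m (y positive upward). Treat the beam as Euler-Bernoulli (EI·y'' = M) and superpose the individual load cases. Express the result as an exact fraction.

θ(6/5) = -63/50000 rad

Load 1 — applied couple M₀=16 kN·m at a=9/2 m (b=L-a=3/2):
  θ_1 = (M₀x²/(2L)+C₁)/EI  [x≤a] with C₁=M₀(3b²-L²)/(6L)=-13 = (16·(6/5)²/(2·6)+(-13))/100000 = -277/2500000 rad
Load 2 — uniform load w=15 kN/m over full span:
  θ_2 = -w(L³-6Lx²+4x³)/(24EI) = -15·(6³-6·6·(6/5)²+4·(6/5)³)/(24·100000) = -2673/2500000 rad
Load 3 — applied couple M₀=20 kN·m at a=18/5 m (b=L-a=12/5):
  θ_3 = (M₀x²/(2L)+C₁)/EI  [x≤a] with C₁=M₀(3b²-L²)/(6L)=-52/5 = (20·(6/5)²/(2·6)+(-52/5))/100000 = -1/12500 rad
Superposition: θ = Σ θ_i = -63/50000 rad ≈ -0.001260 rad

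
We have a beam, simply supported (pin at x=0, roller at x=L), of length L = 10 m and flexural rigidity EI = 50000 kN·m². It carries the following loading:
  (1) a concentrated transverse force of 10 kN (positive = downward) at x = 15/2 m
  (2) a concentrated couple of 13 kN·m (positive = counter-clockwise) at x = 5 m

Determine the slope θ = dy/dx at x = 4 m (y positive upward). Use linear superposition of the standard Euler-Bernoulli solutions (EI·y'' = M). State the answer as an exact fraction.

θ(4) = -3379/12000000 rad

Load 1 — point force P=10 kN at a=15/2 m (b=L-a=5/2):
  θ_1 = -Pb(L²-b²-3x²)/(6LEI)  [x≤a] = -10·(5/2)·(10²-(5/2)²-3·4²)/(6·10·50000) = -61/160000 rad
Load 2 — applied couple M₀=13 kN·m at a=5 m (b=L-a=5):
  θ_2 = (M₀x²/(2L)+C₁)/EI  [x≤a] with C₁=M₀(3b²-L²)/(6L)=-65/12 = (13·4²/(2·10)+(-65/12))/50000 = 299/3000000 rad
Superposition: θ = Σ θ_i = -3379/12000000 rad ≈ -0.000282 rad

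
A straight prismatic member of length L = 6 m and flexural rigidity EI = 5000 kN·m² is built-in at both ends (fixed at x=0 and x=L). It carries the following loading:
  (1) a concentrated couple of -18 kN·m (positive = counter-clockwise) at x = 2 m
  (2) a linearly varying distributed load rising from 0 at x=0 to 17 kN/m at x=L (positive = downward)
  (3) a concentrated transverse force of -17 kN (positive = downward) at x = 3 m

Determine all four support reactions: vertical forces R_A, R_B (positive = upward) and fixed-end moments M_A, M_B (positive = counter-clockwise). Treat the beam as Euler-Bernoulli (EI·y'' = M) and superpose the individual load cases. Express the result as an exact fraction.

Load 1 — applied couple M₀=-18 kN·m at a=2 m (b=L-a=4):
  R_A = 6M₀ab/L³ = 6·(-18)·2·4/6³ = -4 kN
  M_A = M₀b(2a-b)/L² = (-18)·4·(2·2-4)/6² = 0 kN·m
  R_B = -6M₀ab/L³ = -6·(-18)·2·4/6³ = 4 kN
  M_B = M₀a(2b-a)/L² = (-18)·2·(2·4-2)/6² = -6 kN·m
Load 2 — triangular load w₀=17 kN/m (0→w₀ over full span):
  R_A = 3w₀L/20 = 3·17·6/20 = 153/10 kN
  M_A = w₀L²/30 = 17·6²/30 = 102/5 kN·m
  R_B = 7w₀L/20 = 7·17·6/20 = 357/10 kN
  M_B = -w₀L²/20 = -17·6²/20 = -153/5 kN·m
Load 3 — point force P=-17 kN at a=3 m (b=L-a=3):
  R_A = Pb²(3a+b)/L³ = (-17)·3²·(3·3+3)/6³ = -17/2 kN
  M_A = Pab²/L² = (-17)·3·3²/6² = -51/4 kN·m
  R_B = Pa²(a+3b)/L³ = (-17)·3²·(3+3·3)/6³ = -17/2 kN
  M_B = -Pa²b/L² = -(-17)·3²·3/6² = 51/4 kN·m
Superposition: R_A = 14/5 kN, M_A = 153/20 kN·m, R_B = 156/5 kN, M_B = -477/20 kN·m

R_A = 14/5 kN, M_A = 153/20 kN·m, R_B = 156/5 kN, M_B = -477/20 kN·m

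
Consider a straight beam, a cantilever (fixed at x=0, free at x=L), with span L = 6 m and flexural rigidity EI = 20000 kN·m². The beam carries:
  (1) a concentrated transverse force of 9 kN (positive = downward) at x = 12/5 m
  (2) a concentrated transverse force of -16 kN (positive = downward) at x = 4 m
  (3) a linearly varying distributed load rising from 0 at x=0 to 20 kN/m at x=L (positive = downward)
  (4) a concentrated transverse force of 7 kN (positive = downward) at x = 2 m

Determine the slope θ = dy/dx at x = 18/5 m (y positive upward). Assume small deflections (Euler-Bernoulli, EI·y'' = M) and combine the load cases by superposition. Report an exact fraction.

Load 1 — point force P=9 kN at a=12/5 m (b=L-a=18/5):
  θ_1 = -Pa²/(2EI)  [x>a] = -9·(12/5)²/(2·20000) = -81/62500 rad
Load 2 — point force P=-16 kN at a=4 m (b=L-a=2):
  θ_2 = -Px(2a-x)/(2EI)  [x≤a] = -(-16)·(18/5)·(2·4-(18/5))/(2·20000) = 99/15625 rad
Load 3 — triangular load w₀=20 kN/m (0→w₀ over full span):
  θ_3 = (w₀Lx²/4-w₀L²x/3-w₀x⁴/(24L))/EI = (20·6·(18/5)²/4-20·6²·(18/5)/3-20·(18/5)⁴/(24·6))/20000 = -15579/625000 rad
Load 4 — point force P=7 kN at a=2 m (b=L-a=4):
  θ_4 = -Pa²/(2EI)  [x>a] = -7·2²/(2·20000) = -7/10000 rad
Superposition: θ = Σ θ_i = -25733/1250000 rad ≈ -0.020586 rad

θ(18/5) = -25733/1250000 rad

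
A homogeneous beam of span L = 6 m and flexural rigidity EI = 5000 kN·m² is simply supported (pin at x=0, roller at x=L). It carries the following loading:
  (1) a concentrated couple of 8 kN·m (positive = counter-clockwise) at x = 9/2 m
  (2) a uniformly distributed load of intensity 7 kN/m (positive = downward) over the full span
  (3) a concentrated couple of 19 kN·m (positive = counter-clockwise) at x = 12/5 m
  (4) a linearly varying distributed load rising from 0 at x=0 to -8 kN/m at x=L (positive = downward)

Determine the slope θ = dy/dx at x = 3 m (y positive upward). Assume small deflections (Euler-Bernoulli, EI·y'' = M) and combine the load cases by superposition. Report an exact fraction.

θ(3) = 597/500000 rad

Load 1 — applied couple M₀=8 kN·m at a=9/2 m (b=L-a=3/2):
  θ_1 = (M₀x²/(2L)+C₁)/EI  [x≤a] with C₁=M₀(3b²-L²)/(6L)=-13/2 = (8·3²/(2·6)+(-13/2))/5000 = -1/10000 rad
Load 2 — uniform load w=7 kN/m over full span:
  θ_2 = -w(L³-6Lx²+4x³)/(24EI) = -7·(6³-6·6·3²+4·3³)/(24·5000) = 0 rad
Load 3 — applied couple M₀=19 kN·m at a=12/5 m (b=L-a=18/5):
  θ_3 = (M₀x²/(2L)-M₀(x-a)+C₁)/EI  [x>a] with C₁=M₀(3b²-L²)/(6L)=38/25 = (19·3²/(2·6)-19·(3-(12/5))+(38/25))/5000 = 437/500000 rad
Load 4 — triangular load w₀=-8 kN/m (0→w₀ over full span):
  θ_4 = -w₀(7L⁴-30L²x²+15x⁴)/(360LEI) = -(-8)·(7·6⁴-30·6²·3²+15·3⁴)/(360·6·5000) = 21/50000 rad
Superposition: θ = Σ θ_i = 597/500000 rad ≈ 0.001194 rad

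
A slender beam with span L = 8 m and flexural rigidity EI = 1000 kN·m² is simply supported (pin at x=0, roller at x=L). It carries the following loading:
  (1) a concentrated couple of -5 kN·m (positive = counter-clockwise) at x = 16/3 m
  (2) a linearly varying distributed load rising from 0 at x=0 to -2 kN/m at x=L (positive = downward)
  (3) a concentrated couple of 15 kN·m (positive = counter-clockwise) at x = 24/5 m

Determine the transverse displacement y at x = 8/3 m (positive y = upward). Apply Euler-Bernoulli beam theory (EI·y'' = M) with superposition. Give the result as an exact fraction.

y(8/3) = 15044/455625 m

Load 1 — applied couple M₀=-5 kN·m at a=16/3 m (b=L-a=8/3):
  y_1 = (M₀x³/(6L)+C₁x)/EI  [x≤a] with C₁=M₀(3b²-L²)/(6L)=40/9 = ((-5)·(8/3)³/(6·8)+(40/9)·(8/3))/1000 = 4/405 m
Load 2 — triangular load w₀=-2 kN/m (0→w₀ over full span):
  y_2 = -w₀x(7L⁴-10L²x²+3x⁴)/(360LEI) = -(-2)·(8/3)·(7·8⁴-10·8²·(8/3)²+3·(8/3)⁴)/(360·8·1000) = 4096/91125 m
Load 3 — applied couple M₀=15 kN·m at a=24/5 m (b=L-a=16/5):
  y_3 = (M₀x³/(6L)+C₁x)/EI  [x≤a] with C₁=M₀(3b²-L²)/(6L)=-52/5 = (15·(8/3)³/(6·8)+(-52/5)·(8/3))/1000 = -368/16875 m
Superposition: y = Σ y_i = 15044/455625 m ≈ 0.033018 m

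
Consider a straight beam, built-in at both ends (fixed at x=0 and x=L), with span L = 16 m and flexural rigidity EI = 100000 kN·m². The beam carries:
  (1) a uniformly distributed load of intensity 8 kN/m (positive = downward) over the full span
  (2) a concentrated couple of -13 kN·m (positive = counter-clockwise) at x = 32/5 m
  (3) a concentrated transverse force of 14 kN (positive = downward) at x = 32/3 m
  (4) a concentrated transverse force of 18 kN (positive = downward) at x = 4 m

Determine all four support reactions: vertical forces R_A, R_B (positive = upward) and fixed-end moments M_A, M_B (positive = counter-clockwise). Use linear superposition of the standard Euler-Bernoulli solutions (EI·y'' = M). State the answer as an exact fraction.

Load 1 — uniform load w=8 kN/m over full span:
  R_A = wL/2 = 8·16/2 = 64 kN
  M_A = wL²/12 = 8·16²/12 = 512/3 kN·m
  R_B = wL/2 = 8·16/2 = 64 kN
  M_B = -wL²/12 = -8·16²/12 = -512/3 kN·m
Load 2 — applied couple M₀=-13 kN·m at a=32/5 m (b=L-a=48/5):
  R_A = 6M₀ab/L³ = 6·(-13)·(32/5)·(48/5)/16³ = -117/100 kN
  M_A = M₀b(2a-b)/L² = (-13)·(48/5)·(2·(32/5)-(48/5))/16² = -39/25 kN·m
  R_B = -6M₀ab/L³ = -6·(-13)·(32/5)·(48/5)/16³ = 117/100 kN
  M_B = M₀a(2b-a)/L² = (-13)·(32/5)·(2·(48/5)-(32/5))/16² = -104/25 kN·m
Load 3 — point force P=14 kN at a=32/3 m (b=L-a=16/3):
  R_A = Pb²(3a+b)/L³ = 14·(16/3)²·(3·(32/3)+(16/3))/16³ = 98/27 kN
  M_A = Pab²/L² = 14·(32/3)·(16/3)²/16² = 448/27 kN·m
  R_B = Pa²(a+3b)/L³ = 14·(32/3)²·((32/3)+3·(16/3))/16³ = 280/27 kN
  M_B = -Pa²b/L² = -14·(32/3)²·(16/3)/16² = -896/27 kN·m
Load 4 — point force P=18 kN at a=4 m (b=L-a=12):
  R_A = Pb²(3a+b)/L³ = 18·12²·(3·4+12)/16³ = 243/16 kN
  M_A = Pab²/L² = 18·4·12²/16² = 81/2 kN·m
  R_B = Pa²(a+3b)/L³ = 18·4²·(4+3·12)/16³ = 45/16 kN
  M_B = -Pa²b/L² = -18·4²·12/16² = -27/2 kN·m
Superposition: R_A = 881789/10800 kN, M_A = 305369/1350 kN·m, R_B = 846211/10800 kN, M_B = -299041/1350 kN·m

R_A = 881789/10800 kN, M_A = 305369/1350 kN·m, R_B = 846211/10800 kN, M_B = -299041/1350 kN·m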